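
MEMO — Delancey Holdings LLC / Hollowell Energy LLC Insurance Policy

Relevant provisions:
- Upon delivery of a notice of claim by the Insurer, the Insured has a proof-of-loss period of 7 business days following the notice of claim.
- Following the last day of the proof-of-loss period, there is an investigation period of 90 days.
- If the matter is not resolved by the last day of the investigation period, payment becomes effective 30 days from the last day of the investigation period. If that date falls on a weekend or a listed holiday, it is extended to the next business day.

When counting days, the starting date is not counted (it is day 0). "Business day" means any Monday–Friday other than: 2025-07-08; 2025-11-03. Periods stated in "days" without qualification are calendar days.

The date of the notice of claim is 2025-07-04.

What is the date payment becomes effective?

The last day of the proof-of-loss period: 7 business days after Friday, 2025-07-04, skipping weekends and the listed holiday on Jul 8 — Jul 7, Jul 9, Jul 10, Jul 11, Jul 14, Jul 15, Jul 16 — lands on Wednesday, 2025-07-16.
The last day of the investigation period: 90 calendar days after 2025-07-16 is 2025-10-14.
The date payment becomes effective: 30 calendar days after 2025-10-14 is 2025-11-13. 2025-11-13 is a Thursday and is not a listed holiday, so no roll-forward applies.

2025-11-13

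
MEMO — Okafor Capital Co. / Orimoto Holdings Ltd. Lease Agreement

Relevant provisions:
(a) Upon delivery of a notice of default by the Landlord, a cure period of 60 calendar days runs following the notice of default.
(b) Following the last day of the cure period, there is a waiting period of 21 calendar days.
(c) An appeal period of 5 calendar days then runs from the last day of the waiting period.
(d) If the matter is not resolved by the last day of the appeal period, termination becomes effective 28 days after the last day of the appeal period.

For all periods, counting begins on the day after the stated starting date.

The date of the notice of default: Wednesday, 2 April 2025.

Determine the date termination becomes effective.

Adding 60 calendar days to 2 April 2025 gives 1 June 2025, which is the last day of the cure period.
The last day of the waiting period: 1 June 2025 + 21 days = 22 June 2025.
The last day of the appeal period: 5 calendar days after 22 June 2025 is 27 June 2025.
The date termination becomes effective: 28 calendar days after 27 June 2025 is 25 July 2025.

25 July 2025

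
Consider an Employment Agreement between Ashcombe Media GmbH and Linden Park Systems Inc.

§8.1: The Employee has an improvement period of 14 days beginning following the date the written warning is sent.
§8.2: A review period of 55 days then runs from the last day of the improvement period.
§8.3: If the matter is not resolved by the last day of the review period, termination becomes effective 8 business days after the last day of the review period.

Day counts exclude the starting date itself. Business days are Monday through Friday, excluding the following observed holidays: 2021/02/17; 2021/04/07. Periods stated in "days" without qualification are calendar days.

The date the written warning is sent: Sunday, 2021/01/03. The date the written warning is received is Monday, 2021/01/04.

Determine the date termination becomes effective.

2021/03/24

The last day of the improvement period: 14 calendar days after 2021/01/03 is 2021/01/17.
Adding 55 calendar days to 2021/01/17 gives 2021/03/13, which is the last day of the review period.
The date termination becomes effective: counting 8 business days from Saturday, 2021/03/13 (Mar 15, Mar 16, Mar 17, Mar 18, Mar 19, Mar 22, Mar 23, Mar 24, skipping weekends) reaches Wednesday, 2021/03/24.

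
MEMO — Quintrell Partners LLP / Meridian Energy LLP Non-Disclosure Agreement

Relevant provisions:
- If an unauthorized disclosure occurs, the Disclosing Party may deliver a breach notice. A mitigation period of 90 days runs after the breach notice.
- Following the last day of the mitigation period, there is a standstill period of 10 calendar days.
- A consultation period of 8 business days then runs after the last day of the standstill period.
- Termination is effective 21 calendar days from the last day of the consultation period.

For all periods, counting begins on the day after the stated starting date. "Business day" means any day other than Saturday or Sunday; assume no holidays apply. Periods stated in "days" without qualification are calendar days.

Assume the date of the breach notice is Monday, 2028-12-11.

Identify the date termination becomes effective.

The last day of the mitigation period: 90 calendar days after 2028-12-11 is 2029-03-11.
The last day of the standstill period: 2029-03-11 + 10 days = 2029-03-21.
The last day of the consultation period: counting 8 business days from Wednesday, 2029-03-21 (Mar 22, Mar 23, Mar 26, Mar 27, Mar 28, Mar 29, Mar 30, Apr 2, skipping weekends) reaches Monday, 2029-04-02.
The date termination becomes effective: 21 calendar days after 2029-04-02 is 2029-04-23.

2029-04-23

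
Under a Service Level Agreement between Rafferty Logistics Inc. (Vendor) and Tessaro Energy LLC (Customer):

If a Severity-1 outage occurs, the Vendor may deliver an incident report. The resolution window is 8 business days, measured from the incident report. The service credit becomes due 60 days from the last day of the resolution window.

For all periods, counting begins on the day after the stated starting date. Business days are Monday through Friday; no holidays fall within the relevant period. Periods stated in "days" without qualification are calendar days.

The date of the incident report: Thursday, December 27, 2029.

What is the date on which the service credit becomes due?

March 9, 2030

The last day of the resolution window: counting 8 business days from Thursday, December 27, 2029 (Dec 28, Dec 31, Jan 1, Jan 2, Jan 3, Jan 4, Jan 7, Jan 8, skipping weekends) reaches Tuesday, January 8, 2030.
The date on which the service credit becomes due: January 8, 2030 + 60 days = March 9, 2030.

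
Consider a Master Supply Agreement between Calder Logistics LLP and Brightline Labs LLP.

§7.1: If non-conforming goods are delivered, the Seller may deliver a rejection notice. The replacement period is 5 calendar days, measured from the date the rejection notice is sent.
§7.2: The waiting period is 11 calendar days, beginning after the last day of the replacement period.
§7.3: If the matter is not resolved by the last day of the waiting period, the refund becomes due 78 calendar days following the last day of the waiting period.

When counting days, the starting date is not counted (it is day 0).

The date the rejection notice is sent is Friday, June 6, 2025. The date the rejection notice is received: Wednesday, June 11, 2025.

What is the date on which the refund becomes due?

September 8, 2025

The last day of the replacement period: 5 calendar days after June 6, 2025 is June 11, 2025.
Adding 11 calendar days to June 11, 2025 gives June 22, 2025, which is the last day of the waiting period.
The date on which the refund becomes due: June 22, 2025 + 78 days = September 8, 2025.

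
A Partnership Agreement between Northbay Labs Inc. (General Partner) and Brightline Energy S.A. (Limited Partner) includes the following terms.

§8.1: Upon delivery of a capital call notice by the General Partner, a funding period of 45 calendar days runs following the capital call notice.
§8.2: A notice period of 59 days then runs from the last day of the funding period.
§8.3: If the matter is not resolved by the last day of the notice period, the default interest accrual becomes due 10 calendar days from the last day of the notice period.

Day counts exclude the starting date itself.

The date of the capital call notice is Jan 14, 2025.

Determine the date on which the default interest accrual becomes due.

May 8, 2025

The last day of the funding period: Jan 14, 2025 + 45 days = Feb 28, 2025.
The last day of the notice period: 59 calendar days after Feb 28, 2025 is Apr 28, 2025.
Adding 10 calendar days to Apr 28, 2025 gives May 8, 2025, which is the date on which the default interest accrual becomes due.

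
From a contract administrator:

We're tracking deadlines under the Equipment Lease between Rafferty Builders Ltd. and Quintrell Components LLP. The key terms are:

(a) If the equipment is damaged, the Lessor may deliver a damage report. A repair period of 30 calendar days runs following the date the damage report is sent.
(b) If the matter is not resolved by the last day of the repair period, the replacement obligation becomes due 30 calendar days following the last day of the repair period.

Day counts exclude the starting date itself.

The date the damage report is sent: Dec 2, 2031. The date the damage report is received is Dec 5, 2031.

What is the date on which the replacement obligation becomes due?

Jan 31, 2032

The last day of the repair period: 30 calendar days after Dec 2, 2031 is Jan 1, 2032.
Adding 30 calendar days to Jan 1, 2032 gives Jan 31, 2032, which is the date on which the replacement obligation becomes due.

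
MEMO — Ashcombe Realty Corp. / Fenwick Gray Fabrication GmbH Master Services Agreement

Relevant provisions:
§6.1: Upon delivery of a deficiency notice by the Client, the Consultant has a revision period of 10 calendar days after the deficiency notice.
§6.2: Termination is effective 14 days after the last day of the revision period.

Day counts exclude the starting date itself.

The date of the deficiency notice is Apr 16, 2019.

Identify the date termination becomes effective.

The last day of the revision period: 10 calendar days after Apr 16, 2019 is Apr 26, 2019.
Adding 14 calendar days to Apr 26, 2019 gives May 10, 2019, which is the date termination becomes effective.

May 10, 2019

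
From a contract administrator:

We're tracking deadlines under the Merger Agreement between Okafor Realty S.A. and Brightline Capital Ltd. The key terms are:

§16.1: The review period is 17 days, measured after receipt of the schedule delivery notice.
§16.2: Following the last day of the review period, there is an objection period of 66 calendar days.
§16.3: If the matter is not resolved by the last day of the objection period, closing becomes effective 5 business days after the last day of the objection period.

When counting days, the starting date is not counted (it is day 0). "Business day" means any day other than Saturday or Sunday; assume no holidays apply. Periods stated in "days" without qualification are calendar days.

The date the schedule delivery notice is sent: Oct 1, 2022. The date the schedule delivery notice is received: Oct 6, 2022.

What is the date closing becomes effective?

Jan 4, 2023

Adding 17 calendar days to Oct 6, 2022 gives Oct 23, 2022, which is the last day of the review period.
The last day of the objection period: Oct 23, 2022 + 66 days = Dec 28, 2022.
From Wednesday, Dec 28, 2022, 5 business days (Dec 29, Dec 30, Jan 2, Jan 3, Jan 4, skipping weekends) brings us to Wednesday, Jan 4, 2023, which is the date closing becomes effective.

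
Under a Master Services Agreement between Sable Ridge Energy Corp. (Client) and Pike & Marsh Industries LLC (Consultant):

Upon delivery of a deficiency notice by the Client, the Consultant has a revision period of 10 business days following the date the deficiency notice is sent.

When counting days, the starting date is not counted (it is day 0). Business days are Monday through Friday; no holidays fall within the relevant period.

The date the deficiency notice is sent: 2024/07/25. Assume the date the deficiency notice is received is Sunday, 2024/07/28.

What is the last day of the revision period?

2024/08/08

The last day of the revision period: counting 10 business days from Thursday, 2024/07/25 (Jul 26, Jul 29, Jul 30, Jul 31, Aug 1, Aug 2, Aug 5, Aug 6, Aug 7, Aug 8, skipping weekends) reaches Thursday, 2024/08/08.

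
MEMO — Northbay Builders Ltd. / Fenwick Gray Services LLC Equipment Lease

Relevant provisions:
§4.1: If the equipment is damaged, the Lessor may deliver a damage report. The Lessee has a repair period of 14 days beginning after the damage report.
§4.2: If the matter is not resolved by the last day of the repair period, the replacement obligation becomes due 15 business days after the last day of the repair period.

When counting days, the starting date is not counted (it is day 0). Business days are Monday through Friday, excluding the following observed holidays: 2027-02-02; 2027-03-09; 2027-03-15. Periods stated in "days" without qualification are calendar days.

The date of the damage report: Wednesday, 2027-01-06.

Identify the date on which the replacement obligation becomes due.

The last day of the repair period: 2027-01-06 + 14 days = 2027-01-20.
The date on which the replacement obligation becomes due: counting 15 business days from Wednesday, 2027-01-20 (Jan 21, Jan 22, Jan 25, Jan 26, …, Feb 9, Feb 10, Feb 11, skipping weekends and the listed holiday on Feb 2) reaches Thursday, 2027-02-11.

2027-02-11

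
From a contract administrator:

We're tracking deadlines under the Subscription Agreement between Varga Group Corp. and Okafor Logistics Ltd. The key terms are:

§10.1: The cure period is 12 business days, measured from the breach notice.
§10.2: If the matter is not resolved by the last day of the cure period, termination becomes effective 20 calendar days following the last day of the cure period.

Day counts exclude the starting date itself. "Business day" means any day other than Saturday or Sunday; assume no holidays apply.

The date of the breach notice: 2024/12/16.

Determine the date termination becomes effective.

From Monday, 2024/12/16, 12 business days (Dec 17, Dec 18, Dec 19, Dec 20, …, Dec 30, Dec 31, Jan 1, skipping weekends) brings us to Wednesday, 2025/01/01, which is the last day of the cure period.
The date termination becomes effective: 20 calendar days after 2025/01/01 is 2025/01/21.

2025/01/21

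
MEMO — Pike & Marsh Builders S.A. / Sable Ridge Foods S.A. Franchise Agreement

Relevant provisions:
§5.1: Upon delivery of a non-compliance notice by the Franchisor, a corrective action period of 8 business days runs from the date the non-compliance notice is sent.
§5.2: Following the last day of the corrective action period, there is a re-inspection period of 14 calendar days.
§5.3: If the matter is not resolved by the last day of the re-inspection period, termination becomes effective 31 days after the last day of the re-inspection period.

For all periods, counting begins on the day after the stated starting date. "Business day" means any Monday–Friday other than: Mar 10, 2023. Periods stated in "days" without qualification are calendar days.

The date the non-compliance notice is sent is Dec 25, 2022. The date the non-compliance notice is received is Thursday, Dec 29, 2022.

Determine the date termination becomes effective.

Feb 18, 2023

From Sunday, Dec 25, 2022, 8 business days (Dec 26, Dec 27, Dec 28, Dec 29, Dec 30, Jan 2, Jan 3, Jan 4, skipping weekends) brings us to Wednesday, Jan 4, 2023, which is the last day of the corrective action period.
The last day of the re-inspection period: Jan 4, 2023 + 14 days = Jan 18, 2023.
The date termination becomes effective: Jan 18, 2023 + 31 days = Feb 18, 2023.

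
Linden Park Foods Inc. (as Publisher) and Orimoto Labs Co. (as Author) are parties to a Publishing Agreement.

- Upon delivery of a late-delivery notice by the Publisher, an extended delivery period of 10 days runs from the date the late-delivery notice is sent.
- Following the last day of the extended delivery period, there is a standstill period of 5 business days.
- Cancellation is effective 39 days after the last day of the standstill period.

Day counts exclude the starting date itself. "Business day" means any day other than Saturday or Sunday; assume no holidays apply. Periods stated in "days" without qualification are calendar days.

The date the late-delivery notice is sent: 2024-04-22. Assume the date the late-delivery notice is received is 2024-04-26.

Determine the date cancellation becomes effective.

2024-06-17

The last day of the extended delivery period: 2024-04-22 + 10 days = 2024-05-02.
The last day of the standstill period: counting 5 business days from Thursday, 2024-05-02 (May 3, May 6, May 7, May 8, May 9, skipping weekends) reaches Thursday, 2024-05-09.
The date cancellation becomes effective: 39 calendar days after 2024-05-09 is 2024-06-17.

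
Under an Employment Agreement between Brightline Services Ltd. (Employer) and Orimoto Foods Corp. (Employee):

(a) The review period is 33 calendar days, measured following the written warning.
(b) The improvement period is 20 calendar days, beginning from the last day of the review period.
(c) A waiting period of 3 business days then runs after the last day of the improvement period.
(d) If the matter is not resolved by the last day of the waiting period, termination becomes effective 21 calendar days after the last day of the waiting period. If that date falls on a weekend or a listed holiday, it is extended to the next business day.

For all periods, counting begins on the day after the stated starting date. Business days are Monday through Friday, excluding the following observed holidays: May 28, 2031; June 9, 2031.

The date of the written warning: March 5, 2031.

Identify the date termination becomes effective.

The last day of the review period: March 5, 2031 + 33 days = April 7, 2031.
The last day of the improvement period: April 7, 2031 + 20 days = April 27, 2031.
From Sunday, April 27, 2031, 3 business days (Apr 28, Apr 29, Apr 30, skipping weekends) brings us to Wednesday, April 30, 2031, which is the last day of the waiting period.
Adding 21 calendar days to April 30, 2031 gives May 21, 2031, which is the date termination becomes effective. May 21, 2031 is a Wednesday and is not a listed holiday, so no roll-forward applies.

May 21, 2031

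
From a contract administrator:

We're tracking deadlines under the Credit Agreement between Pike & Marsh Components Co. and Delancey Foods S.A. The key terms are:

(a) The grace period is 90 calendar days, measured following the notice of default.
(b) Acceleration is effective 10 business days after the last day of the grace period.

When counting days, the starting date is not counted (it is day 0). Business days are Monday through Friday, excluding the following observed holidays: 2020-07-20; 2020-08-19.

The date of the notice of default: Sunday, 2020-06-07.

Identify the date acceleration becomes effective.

2020-09-18

The last day of the grace period: 90 calendar days after 2020-06-07 is 2020-09-05.
The date acceleration becomes effective: counting 10 business days from Saturday, 2020-09-05 (Sep 7, Sep 8, Sep 9, Sep 10, Sep 11, Sep 14, Sep 15, Sep 16, Sep 17, Sep 18, skipping weekends) reaches Friday, 2020-09-18.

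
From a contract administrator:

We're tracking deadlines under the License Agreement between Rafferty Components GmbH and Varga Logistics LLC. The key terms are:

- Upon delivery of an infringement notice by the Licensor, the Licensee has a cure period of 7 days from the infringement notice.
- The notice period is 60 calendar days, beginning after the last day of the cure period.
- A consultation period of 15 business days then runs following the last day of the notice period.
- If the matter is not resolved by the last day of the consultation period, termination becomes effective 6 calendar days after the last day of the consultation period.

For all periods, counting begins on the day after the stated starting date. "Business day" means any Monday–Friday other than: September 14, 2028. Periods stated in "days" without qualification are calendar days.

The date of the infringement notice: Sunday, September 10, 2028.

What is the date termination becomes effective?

The last day of the cure period: 7 calendar days after September 10, 2028 is September 17, 2028.
Adding 60 calendar days to September 17, 2028 gives November 16, 2028, which is the last day of the notice period.
The last day of the consultation period: 15 business days after Thursday, November 16, 2028, skipping weekends — Nov 17, Nov 20, Nov 21, Nov 22, …, Dec 5, Dec 6, Dec 7 — lands on Thursday, December 7, 2028.
The date termination becomes effective: 6 calendar days after December 7, 2028 is December 13, 2028.

December 13, 2028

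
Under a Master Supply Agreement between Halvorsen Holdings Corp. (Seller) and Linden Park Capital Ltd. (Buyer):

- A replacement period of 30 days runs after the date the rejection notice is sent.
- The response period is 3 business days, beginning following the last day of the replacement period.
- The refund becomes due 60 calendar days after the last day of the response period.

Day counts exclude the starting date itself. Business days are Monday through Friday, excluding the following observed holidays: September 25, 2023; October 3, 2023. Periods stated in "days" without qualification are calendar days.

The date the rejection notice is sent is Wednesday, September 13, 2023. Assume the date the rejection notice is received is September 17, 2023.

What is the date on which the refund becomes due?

December 17, 2023

The last day of the replacement period: September 13, 2023 + 30 days = October 13, 2023.
From Friday, October 13, 2023, 3 business days (Oct 16, Oct 17, Oct 18, skipping weekends) brings us to Wednesday, October 18, 2023, which is the last day of the response period.
The date on which the refund becomes due: October 18, 2023 + 60 days = December 17, 2023.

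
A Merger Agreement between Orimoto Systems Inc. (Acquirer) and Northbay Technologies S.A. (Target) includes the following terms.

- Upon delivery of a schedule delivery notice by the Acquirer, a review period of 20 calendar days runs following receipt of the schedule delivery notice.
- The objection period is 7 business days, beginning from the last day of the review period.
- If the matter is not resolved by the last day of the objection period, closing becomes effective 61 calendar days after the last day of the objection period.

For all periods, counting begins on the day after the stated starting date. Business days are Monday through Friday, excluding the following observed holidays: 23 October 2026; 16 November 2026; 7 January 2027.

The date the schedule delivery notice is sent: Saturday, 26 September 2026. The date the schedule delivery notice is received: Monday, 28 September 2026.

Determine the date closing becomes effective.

28 December 2026

The last day of the review period: 28 September 2026 + 20 days = 18 October 2026.
The last day of the objection period: counting 7 business days from Sunday, 18 October 2026 (Oct 19, Oct 20, Oct 21, Oct 22, Oct 26, Oct 27, Oct 28, skipping weekends and the listed holiday on Oct 23) reaches Wednesday, 28 October 2026.
Adding 61 calendar days to 28 October 2026 gives 28 December 2026, which is the date closing becomes effective.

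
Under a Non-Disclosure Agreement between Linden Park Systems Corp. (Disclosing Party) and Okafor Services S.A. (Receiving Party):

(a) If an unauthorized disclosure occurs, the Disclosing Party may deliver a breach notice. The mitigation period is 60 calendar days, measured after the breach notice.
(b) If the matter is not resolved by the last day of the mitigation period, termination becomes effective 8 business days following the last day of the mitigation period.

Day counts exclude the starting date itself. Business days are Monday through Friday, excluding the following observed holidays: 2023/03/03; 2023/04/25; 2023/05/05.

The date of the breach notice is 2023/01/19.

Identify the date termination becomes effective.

Adding 60 calendar days to 2023/01/19 gives 2023/03/20, which is the last day of the mitigation period.
From Monday, 2023/03/20, 8 business days (Mar 21, Mar 22, Mar 23, Mar 24, Mar 27, Mar 28, Mar 29, Mar 30, skipping weekends) brings us to Thursday, 2023/03/30, which is the date termination becomes effective.

2023/03/30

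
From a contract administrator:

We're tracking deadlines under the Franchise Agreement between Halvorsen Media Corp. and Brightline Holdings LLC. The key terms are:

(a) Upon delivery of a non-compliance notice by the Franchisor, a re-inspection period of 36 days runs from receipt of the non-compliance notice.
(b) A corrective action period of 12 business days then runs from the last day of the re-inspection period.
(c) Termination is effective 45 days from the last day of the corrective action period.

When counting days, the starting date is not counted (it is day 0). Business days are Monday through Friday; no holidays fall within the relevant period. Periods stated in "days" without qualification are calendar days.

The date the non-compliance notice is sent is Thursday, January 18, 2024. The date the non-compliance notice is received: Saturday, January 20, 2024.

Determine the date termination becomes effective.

The last day of the re-inspection period: 36 calendar days after January 20, 2024 is February 25, 2024.
The last day of the corrective action period: 12 business days after Sunday, February 25, 2024, skipping weekends — Feb 26, Feb 27, Feb 28, Feb 29, …, Mar 8, Mar 11, Mar 12 — lands on Tuesday, March 12, 2024.
The date termination becomes effective: 45 calendar days after March 12, 2024 is April 26, 2024.

April 26, 2024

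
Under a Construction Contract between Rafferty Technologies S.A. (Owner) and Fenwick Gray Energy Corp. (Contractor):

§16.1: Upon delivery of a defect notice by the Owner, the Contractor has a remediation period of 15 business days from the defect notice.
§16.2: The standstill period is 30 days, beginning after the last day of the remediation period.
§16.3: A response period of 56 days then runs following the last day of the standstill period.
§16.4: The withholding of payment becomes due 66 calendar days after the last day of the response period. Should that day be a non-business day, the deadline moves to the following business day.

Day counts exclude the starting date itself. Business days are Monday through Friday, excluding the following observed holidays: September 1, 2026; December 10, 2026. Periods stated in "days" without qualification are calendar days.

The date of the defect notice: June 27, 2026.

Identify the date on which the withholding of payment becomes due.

December 16, 2026

The last day of the remediation period: counting 15 business days from Saturday, June 27, 2026 (Jun 29, Jun 30, Jul 1, Jul 2, …, Jul 15, Jul 16, Jul 17, skipping weekends) reaches Friday, July 17, 2026.
The last day of the standstill period: July 17, 2026 + 30 days = August 16, 2026.
The last day of the response period: 56 calendar days after August 16, 2026 is October 11, 2026.
The date on which the withholding of payment becomes due: 66 calendar days after October 11, 2026 is December 16, 2026. December 16, 2026 is a Wednesday and is not a listed holiday, so no roll-forward applies.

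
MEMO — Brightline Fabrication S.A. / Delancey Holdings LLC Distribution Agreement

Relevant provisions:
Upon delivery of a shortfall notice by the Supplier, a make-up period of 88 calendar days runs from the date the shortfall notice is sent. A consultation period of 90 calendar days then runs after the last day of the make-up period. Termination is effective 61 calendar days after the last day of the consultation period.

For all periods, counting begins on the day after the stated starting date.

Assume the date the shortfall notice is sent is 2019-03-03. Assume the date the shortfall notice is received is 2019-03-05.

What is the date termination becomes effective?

2019-10-28

The last day of the make-up period: 2019-03-03 + 88 days = 2019-05-30.
The last day of the consultation period: 90 calendar days after 2019-05-30 is 2019-08-28.
The date termination becomes effective: 61 calendar days after 2019-08-28 is 2019-10-28.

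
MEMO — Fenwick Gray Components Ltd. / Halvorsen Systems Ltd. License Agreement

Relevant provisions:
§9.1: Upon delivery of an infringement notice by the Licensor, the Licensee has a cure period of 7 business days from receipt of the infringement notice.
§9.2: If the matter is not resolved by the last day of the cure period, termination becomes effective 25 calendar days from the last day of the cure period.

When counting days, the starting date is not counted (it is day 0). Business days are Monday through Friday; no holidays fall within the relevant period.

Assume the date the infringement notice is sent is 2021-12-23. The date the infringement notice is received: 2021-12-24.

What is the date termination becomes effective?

From Friday, 2021-12-24, 7 business days (Dec 27, Dec 28, Dec 29, Dec 30, Dec 31, Jan 3, Jan 4, skipping weekends) brings us to Tuesday, 2022-01-04, which is the last day of the cure period.
The date termination becomes effective: 2022-01-04 + 25 days = 2022-01-29.

2022-01-29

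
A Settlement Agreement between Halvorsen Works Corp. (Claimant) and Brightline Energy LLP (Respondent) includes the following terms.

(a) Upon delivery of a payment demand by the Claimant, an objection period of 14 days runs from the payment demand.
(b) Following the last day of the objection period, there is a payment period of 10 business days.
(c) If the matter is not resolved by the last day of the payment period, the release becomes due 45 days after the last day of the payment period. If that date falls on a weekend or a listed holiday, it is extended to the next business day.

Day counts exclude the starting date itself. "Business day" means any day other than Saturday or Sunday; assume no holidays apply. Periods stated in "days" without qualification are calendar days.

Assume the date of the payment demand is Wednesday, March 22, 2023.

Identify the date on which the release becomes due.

June 5, 2023

The last day of the objection period: March 22, 2023 + 14 days = April 5, 2023.
The last day of the payment period: counting 10 business days from Wednesday, April 5, 2023 (Apr 6, Apr 7, Apr 10, Apr 11, Apr 12, Apr 13, Apr 14, Apr 17, Apr 18, Apr 19, skipping weekends) reaches Wednesday, April 19, 2023.
Adding 45 calendar days to April 19, 2023 gives June 3, 2023, which is the date on which the release becomes due. That falls on a Saturday, so it rolls to the next business day, Monday, June 5, 2023.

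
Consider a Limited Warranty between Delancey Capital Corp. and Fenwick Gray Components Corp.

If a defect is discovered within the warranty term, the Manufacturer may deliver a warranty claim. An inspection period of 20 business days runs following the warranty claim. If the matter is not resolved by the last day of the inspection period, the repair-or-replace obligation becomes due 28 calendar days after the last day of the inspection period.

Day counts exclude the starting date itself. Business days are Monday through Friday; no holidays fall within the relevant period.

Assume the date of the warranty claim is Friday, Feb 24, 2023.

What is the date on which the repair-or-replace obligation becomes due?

Apr 21, 2023

The last day of the inspection period: counting 20 business days from Friday, Feb 24, 2023 (Feb 27, Feb 28, Mar 1, Mar 2, …, Mar 22, Mar 23, Mar 24, skipping weekends) reaches Friday, Mar 24, 2023.
The date on which the repair-or-replace obligation becomes due: Mar 24, 2023 + 28 days = Apr 21, 2023.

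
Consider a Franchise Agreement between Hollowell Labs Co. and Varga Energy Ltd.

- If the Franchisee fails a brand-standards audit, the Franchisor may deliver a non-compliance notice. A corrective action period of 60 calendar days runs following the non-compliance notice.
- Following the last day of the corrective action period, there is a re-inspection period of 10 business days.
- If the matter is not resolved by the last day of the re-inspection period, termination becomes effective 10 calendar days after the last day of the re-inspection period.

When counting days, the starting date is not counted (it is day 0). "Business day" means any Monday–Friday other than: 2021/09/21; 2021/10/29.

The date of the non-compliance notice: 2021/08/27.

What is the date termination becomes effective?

2021/11/20

Adding 60 calendar days to 2021/08/27 gives 2021/10/26, which is the last day of the corrective action period.
The last day of the re-inspection period: counting 10 business days from Tuesday, 2021/10/26 (Oct 27, Oct 28, Nov 1, Nov 2, Nov 3, Nov 4, Nov 5, Nov 8, Nov 9, Nov 10, skipping weekends and the listed holiday on Oct 29) reaches Wednesday, 2021/11/10.
The date termination becomes effective: 10 calendar days after 2021/11/10 is 2021/11/20.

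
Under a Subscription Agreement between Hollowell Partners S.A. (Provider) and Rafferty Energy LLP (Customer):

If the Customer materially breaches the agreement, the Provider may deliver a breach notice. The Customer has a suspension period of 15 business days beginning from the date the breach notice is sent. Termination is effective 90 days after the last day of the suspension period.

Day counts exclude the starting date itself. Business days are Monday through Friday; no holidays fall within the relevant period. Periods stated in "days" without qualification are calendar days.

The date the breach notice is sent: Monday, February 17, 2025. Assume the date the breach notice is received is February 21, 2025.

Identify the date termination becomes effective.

June 8, 2025

From Monday, February 17, 2025, 15 business days (Feb 18, Feb 19, Feb 20, Feb 21, …, Mar 6, Mar 7, Mar 10, skipping weekends) brings us to Monday, March 10, 2025, which is the last day of the suspension period.
Adding 90 calendar days to March 10, 2025 gives June 8, 2025, which is the date termination becomes effective.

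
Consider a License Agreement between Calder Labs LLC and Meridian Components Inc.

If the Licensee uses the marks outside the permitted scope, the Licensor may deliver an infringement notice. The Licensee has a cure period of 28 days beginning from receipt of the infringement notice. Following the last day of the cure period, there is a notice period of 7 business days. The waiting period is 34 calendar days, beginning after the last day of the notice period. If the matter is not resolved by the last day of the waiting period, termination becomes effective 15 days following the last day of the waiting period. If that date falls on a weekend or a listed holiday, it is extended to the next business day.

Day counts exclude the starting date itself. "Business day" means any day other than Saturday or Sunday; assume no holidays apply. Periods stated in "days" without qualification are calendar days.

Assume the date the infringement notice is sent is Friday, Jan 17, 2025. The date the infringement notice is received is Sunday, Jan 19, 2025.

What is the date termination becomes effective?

Apr 15, 2025

The last day of the cure period: 28 calendar days after Jan 19, 2025 is Feb 16, 2025.
The last day of the notice period: 7 business days after Sunday, Feb 16, 2025, skipping weekends — Feb 17, Feb 18, Feb 19, Feb 20, Feb 21, Feb 24, Feb 25 — lands on Tuesday, Feb 25, 2025.
The last day of the waiting period: Feb 25, 2025 + 34 days = Mar 31, 2025.
Adding 15 calendar days to Mar 31, 2025 gives Apr 15, 2025, which is the date termination becomes effective. Apr 15, 2025 is a Tuesday, so no roll-forward applies.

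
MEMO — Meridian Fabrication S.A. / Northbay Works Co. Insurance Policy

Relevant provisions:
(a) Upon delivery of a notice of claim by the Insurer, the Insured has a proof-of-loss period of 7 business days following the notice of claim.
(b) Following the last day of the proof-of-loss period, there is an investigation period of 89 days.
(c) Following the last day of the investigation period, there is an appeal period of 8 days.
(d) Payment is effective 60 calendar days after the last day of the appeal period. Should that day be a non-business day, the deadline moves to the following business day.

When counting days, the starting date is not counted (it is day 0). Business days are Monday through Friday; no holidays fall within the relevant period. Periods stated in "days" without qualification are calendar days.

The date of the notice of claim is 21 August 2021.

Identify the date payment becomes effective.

4 February 2022

The last day of the proof-of-loss period: counting 7 business days from Saturday, 21 August 2021 (Aug 23, Aug 24, Aug 25, Aug 26, Aug 27, Aug 30, Aug 31, skipping weekends) reaches Tuesday, 31 August 2021.
The last day of the investigation period: 31 August 2021 + 89 days = 28 November 2021.
Adding 8 calendar days to 28 November 2021 gives 6 December 2021, which is the last day of the appeal period.
The date payment becomes effective: 6 December 2021 + 60 days = 4 February 2022. 4 February 2022 is a Friday, so no roll-forward applies.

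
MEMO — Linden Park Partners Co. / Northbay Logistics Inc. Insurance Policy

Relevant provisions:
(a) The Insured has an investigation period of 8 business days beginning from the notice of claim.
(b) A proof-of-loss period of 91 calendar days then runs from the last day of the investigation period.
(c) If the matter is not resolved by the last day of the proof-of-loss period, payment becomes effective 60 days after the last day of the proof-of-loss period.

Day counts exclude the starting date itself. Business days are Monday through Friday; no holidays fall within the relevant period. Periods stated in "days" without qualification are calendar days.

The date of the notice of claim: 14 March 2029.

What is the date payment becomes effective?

The last day of the investigation period: 8 business days after Wednesday, 14 March 2029, skipping weekends — Mar 15, Mar 16, Mar 19, Mar 20, Mar 21, Mar 22, Mar 23, Mar 26 — lands on Monday, 26 March 2029.
The last day of the proof-of-loss period: 26 March 2029 + 91 days = 25 June 2029.
Adding 60 calendar days to 25 June 2029 gives 24 August 2029, which is the date payment becomes effective.

24 August 2029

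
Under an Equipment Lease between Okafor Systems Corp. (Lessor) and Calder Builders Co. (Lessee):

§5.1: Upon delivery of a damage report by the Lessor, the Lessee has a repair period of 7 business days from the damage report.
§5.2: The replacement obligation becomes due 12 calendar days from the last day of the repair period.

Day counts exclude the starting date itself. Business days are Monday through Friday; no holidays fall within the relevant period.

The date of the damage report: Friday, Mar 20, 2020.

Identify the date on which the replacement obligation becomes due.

Apr 12, 2020

The last day of the repair period: counting 7 business days from Friday, Mar 20, 2020 (Mar 23, Mar 24, Mar 25, Mar 26, Mar 27, Mar 30, Mar 31, skipping weekends) reaches Tuesday, Mar 31, 2020.
Adding 12 calendar days to Mar 31, 2020 gives Apr 12, 2020, which is the date on which the replacement obligation becomes due.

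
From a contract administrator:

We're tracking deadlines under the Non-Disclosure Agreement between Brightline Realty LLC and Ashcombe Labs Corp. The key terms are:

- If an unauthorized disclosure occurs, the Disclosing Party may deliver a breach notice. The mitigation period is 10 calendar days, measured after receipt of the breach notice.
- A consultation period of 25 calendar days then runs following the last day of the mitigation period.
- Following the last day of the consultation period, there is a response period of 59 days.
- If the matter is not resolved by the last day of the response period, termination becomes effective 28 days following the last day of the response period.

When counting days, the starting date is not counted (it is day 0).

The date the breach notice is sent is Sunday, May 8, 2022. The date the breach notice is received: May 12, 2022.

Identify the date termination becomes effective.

Sep 11, 2022

Adding 10 calendar days to May 12, 2022 gives May 22, 2022, which is the last day of the mitigation period.
The last day of the consultation period: 25 calendar days after May 22, 2022 is Jun 16, 2022.
Adding 59 calendar days to Jun 16, 2022 gives Aug 14, 2022, which is the last day of the response period.
The date termination becomes effective: Aug 14, 2022 + 28 days = Sep 11, 2022.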